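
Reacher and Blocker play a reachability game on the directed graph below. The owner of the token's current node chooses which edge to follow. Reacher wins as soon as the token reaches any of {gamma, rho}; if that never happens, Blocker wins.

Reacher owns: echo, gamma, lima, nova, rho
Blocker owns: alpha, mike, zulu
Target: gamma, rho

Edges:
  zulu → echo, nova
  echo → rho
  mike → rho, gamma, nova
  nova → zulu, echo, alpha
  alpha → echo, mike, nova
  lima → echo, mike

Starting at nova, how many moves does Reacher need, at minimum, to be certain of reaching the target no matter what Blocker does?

2

A0 = {gamma, rho}
A1: add {echo} — echo (Reacher) has echo→rho.
A2: add {lima, nova} — nova (Reacher) has nova→echo; lima (Reacher) has lima→echo.
nova enters the attractor at level 2, so Reacher can force the target in 2 moves from there.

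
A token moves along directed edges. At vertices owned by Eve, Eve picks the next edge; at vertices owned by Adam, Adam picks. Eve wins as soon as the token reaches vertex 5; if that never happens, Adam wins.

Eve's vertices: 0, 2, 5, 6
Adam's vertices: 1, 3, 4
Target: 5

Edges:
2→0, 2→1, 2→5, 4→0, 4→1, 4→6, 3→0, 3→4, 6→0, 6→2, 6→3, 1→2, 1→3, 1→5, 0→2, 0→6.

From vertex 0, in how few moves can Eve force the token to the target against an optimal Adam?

2

A0 = {5}
A1: add {2} — 2 (Eve) has 2→5.
A2: add {0, 6} — 0 (Eve) has 0→2; 6 (Eve) has 6→2.
A3 = A2; e.g. 1 (Adam) can still go to 3. Fixed point.
0 enters the attractor at level 2, so Eve can force the target in 2 moves from there.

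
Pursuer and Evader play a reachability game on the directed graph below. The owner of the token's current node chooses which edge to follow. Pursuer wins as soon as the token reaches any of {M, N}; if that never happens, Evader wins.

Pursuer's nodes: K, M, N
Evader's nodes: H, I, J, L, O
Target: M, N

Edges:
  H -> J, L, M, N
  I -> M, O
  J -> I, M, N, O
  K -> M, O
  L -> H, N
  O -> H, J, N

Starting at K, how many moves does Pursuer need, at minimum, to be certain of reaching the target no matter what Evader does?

A0 = {M, N}
A1: add {K} — K (Pursuer) has K→M.
A2 = A1; e.g. H (Evader) can still go to J. Fixed point.
K enters the attractor at level 1, so Pursuer can force the target in 1 move from there.

1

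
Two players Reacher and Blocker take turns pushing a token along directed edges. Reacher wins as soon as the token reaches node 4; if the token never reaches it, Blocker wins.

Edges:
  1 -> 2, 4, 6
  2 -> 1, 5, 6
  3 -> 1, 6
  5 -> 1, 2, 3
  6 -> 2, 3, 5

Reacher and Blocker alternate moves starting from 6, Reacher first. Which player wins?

Blocker

Track states (vertex, player-to-move).
A0 = {(4,Reacher), (4,Blocker)}
A1: add {(1,Reacher)}.
A2 = A1; e.g. (1,Blocker) stays out. (6,Reacher) never enters ⇒ Blocker avoids the target.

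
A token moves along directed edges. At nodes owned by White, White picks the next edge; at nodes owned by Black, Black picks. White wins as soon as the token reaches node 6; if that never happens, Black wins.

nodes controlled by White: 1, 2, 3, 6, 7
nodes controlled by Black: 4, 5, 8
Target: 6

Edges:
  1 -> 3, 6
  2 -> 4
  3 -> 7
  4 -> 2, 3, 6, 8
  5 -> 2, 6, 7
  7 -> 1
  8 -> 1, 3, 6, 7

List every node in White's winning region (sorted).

A0 = {6}
A1: add {1} — 1 (White) has 1→6.
A2: add {7} — 7 (White) has 7→1.
A3: add {3} — 3 (White) has 3→7.
A4: add {8} — 8 (Black): all of {1, 3, 6, 7} already in.
A5 = A4; e.g. 2 (White) has no edge into A4. Fixed point.
White's winning region = {1, 3, 6, 7, 8}.

1, 3, 6, 7, 8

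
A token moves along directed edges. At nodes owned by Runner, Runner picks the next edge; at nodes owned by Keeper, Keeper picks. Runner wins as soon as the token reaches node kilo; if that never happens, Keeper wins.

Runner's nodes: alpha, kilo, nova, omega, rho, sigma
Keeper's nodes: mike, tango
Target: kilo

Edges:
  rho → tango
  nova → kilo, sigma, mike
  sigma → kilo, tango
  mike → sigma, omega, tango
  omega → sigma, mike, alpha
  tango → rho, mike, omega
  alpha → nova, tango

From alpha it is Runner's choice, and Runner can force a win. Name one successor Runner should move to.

nova

A0 = {kilo}
A1: add {nova, sigma} — nova (Runner) has nova→kilo; sigma (Runner) has sigma→kilo.
A2: add {alpha, omega} — omega (Runner) has omega→sigma; alpha (Runner) has alpha→nova.
A3 = A2; e.g. rho (Runner) has no edge into A2. Fixed point.
From alpha, successor nova is in the attractor (rank 1); the other successor tango is not.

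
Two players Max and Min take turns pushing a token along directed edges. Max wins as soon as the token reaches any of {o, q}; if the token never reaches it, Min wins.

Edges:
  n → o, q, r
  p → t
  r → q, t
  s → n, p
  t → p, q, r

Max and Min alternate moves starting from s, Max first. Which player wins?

Max

Track states (vertex, player-to-move).
A0 = {(o,Max), (o,Min), (q,Max), (q,Min)}
A1: add {(n,Max), (r,Max), (t,Max)}.
A2: add {(n,Min), (p,Min), (r,Min)}.
A3: add {(s,Max)}.
(s,Max) ∈ A3 ⇒ Max forces the target.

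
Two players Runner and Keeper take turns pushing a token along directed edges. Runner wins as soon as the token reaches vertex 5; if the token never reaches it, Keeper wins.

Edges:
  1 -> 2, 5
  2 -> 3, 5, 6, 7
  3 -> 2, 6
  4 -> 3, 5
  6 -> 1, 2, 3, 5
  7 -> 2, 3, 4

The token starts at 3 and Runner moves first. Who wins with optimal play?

Track states (vertex, player-to-move).
A0 = {(5,Runner), (5,Keeper)}
A1: add {(1,Runner), (2,Runner), (4,Runner), (6,Runner)}.
A2: add {(1,Keeper), (3,Keeper)}.
A3: add {(7,Runner)}.
A4 = A3; e.g. (2,Keeper) stays out. (3,Runner) never enters ⇒ Keeper avoids the target.

Keeper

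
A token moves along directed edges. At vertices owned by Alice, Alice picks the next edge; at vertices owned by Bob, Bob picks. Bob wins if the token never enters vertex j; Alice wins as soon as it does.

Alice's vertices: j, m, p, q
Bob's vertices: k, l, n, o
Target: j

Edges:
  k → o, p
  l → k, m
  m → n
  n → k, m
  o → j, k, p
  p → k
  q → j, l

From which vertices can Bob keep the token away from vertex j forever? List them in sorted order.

A0 = {j}
A1: add {q} — q (Alice) has q→j.
A2 = A1; e.g. k (Bob) can still go to o. Fixed point.
Alice's attractor = {j, q}; Bob avoids the target exactly from the complement.

k, l, m, n, o, p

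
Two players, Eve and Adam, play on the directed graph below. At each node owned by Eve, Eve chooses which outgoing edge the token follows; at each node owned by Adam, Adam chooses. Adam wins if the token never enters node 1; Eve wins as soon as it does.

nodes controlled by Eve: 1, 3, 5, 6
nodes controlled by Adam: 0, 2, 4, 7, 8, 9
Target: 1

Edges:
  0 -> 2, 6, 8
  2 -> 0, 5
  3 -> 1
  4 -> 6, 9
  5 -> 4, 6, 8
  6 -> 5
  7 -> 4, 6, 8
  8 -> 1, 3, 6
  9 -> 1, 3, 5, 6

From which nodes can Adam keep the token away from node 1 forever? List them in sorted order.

0, 2, 4, 5, 6, 7, 8, 9

A0 = {1}
A1: add {3} — 3 (Eve) has 3→1.
A2 = A1; e.g. 0 (Adam) can still go to 2. Fixed point.
Eve's attractor = {1, 3}; Adam avoids the target exactly from the complement.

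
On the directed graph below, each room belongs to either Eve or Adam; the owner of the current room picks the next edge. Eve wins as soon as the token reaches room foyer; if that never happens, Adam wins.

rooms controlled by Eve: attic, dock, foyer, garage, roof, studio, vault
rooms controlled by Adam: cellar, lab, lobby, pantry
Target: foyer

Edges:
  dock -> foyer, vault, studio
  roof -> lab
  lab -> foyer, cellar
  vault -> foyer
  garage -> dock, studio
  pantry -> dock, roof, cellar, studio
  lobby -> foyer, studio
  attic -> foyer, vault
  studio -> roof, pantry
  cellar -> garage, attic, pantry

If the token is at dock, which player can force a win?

Eve

A0 = {foyer}
A1: add {attic, dock, vault} — dock (Eve) has dock→foyer; attic (Eve) has attic→foyer; vault (Eve) has vault→foyer.
dock ∈ A1, so Eve can force the target.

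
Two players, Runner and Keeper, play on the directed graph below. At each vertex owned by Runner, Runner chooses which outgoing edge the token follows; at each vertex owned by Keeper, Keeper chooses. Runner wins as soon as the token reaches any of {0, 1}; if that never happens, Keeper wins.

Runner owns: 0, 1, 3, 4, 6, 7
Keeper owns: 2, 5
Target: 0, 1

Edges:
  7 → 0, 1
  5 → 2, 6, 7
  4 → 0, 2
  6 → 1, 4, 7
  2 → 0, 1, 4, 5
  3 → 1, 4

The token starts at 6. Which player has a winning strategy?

A0 = {0, 1}
A1: add {3, 4, 6, 7} — 3 (Runner) has 3→1; 4 (Runner) has 4→0; 6 (Runner) has 6→1; 7 (Runner) has 7→0.
A2 = A1; e.g. 2 (Keeper) can still go to 5. Fixed point.
6 ∈ A1, so Runner can force the target.

Runner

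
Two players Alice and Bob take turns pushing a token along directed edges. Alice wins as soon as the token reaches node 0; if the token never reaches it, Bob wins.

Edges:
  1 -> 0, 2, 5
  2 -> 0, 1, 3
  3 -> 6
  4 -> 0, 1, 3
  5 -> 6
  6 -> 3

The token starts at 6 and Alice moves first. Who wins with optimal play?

Bob

Track states (vertex, player-to-move).
A0 = {(0,Alice), (0,Bob)}
A1: add {(1,Alice), (2,Alice), (4,Alice)}.
A2 = A1; e.g. (1,Bob) stays out. (6,Alice) never enters ⇒ Bob avoids the target.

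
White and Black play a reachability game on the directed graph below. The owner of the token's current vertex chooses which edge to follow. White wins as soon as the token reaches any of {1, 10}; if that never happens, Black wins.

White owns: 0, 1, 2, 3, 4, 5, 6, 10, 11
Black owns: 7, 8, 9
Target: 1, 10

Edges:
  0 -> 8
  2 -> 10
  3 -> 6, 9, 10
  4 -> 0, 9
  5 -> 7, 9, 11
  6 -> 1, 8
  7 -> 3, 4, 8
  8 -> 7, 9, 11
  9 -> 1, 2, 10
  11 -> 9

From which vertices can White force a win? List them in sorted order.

A0 = {1, 10}
A1: add {2, 3, 6} — 2 (White) has 2→10; 3 (White) has 3→10; 6 (White) has 6→1.
A2: add {9} — 9 (Black): all of {1, 2, 10} already in.
A3: add {4, 5, 11} — 4 (White) has 4→9; 5 (White) has 5→9; 11 (White) has 11→9.
A4 = A3; e.g. 0 (White) has no edge into A3. Fixed point.
White's winning region = {1, 2, 3, 4, 5, 6, 9, 10, 11}.

1, 2, 3, 4, 5, 6, 9, 10, 11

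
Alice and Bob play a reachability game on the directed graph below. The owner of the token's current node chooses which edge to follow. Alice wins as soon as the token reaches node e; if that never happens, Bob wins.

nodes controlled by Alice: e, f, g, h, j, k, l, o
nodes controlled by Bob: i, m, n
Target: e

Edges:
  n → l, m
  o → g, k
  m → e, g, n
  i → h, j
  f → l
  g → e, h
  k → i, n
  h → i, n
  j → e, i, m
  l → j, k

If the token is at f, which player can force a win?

Alice

A0 = {e}
A1: add {g, j} — g (Alice) has g→e; j (Alice) has j→e.
A2: add {l, o} — l (Alice) has l→j; o (Alice) has o→g.
A3: add {f} — f (Alice) has f→l.
A4 = A3; e.g. h (Alice) has no edge into A3. Fixed point.
f ∈ A3, so Alice can force the target.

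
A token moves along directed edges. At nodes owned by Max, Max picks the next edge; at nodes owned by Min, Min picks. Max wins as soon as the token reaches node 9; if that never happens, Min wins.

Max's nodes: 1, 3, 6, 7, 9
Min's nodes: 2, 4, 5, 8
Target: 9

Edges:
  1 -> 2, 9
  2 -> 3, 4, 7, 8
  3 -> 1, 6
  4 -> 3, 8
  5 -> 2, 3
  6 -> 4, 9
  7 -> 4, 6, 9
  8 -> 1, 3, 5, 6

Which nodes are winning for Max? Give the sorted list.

1, 3, 6, 7, 9

A0 = {9}
A1: add {1, 6, 7} — 1 (Max) has 1→9; 6 (Max) has 6→9; 7 (Max) has 7→9.
A2: add {3} — 3 (Max) has 3→1.
A3 = A2; e.g. 2 (Min) can still go to 4. Fixed point.
Max's winning region = {1, 3, 6, 7, 9}.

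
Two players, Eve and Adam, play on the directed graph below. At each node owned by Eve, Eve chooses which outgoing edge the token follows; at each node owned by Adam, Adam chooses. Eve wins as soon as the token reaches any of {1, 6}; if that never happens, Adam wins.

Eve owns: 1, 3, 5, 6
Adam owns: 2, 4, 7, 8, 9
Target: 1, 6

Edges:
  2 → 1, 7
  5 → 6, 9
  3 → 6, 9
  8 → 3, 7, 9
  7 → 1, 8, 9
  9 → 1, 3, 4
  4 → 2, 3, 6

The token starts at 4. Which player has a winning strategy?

Adam

A0 = {1, 6}
A1: add {3, 5} — 3 (Eve) has 3→6; 5 (Eve) has 5→6.
A2 = A1; e.g. 2 (Adam) can still go to 7. Fixed point.
4 never enters the attractor, so Adam can avoid the target forever.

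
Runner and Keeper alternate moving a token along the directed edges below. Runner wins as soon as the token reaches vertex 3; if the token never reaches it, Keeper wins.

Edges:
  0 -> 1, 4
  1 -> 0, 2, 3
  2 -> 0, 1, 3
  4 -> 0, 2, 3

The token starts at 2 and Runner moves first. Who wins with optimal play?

Track states (vertex, player-to-move).
A0 = {(3,Runner), (3,Keeper)}
A1: add {(1,Runner), (2,Runner), (4,Runner)}.
(2,Runner) ∈ A1 ⇒ Runner forces the target.

Runner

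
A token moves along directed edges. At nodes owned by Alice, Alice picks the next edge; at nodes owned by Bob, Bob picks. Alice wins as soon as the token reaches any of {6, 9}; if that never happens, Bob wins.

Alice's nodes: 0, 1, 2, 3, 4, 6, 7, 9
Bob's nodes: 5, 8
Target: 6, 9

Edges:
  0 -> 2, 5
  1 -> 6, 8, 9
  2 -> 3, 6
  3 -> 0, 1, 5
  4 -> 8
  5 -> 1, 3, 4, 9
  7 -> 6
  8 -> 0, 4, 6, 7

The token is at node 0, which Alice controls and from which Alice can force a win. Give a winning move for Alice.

2

A0 = {6, 9}
A1: add {1, 2, 7} — 1 (Alice) has 1→6; 2 (Alice) has 2→6; 7 (Alice) has 7→6.
A2: add {0, 3} — 0 (Alice) has 0→2; 3 (Alice) has 3→1.
A3 = A2; e.g. 4 (Alice) has no edge into A2. Fixed point.
From 0, successor 2 is in the attractor (rank 1); the other successor 5 is not.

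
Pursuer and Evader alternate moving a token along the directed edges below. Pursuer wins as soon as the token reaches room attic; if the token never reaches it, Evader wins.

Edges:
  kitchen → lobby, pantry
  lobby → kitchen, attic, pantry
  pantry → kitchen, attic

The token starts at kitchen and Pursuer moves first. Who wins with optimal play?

Evader

Track states (vertex, player-to-move).
A0 = {(attic,Pursuer), (attic,Evader)}
A1: add {(lobby,Pursuer), (pantry,Pursuer)}.
A2: add {(kitchen,Evader)}.
A3 = A2; e.g. (kitchen,Pursuer) stays out. (kitchen,Pursuer) never enters ⇒ Evader avoids the target.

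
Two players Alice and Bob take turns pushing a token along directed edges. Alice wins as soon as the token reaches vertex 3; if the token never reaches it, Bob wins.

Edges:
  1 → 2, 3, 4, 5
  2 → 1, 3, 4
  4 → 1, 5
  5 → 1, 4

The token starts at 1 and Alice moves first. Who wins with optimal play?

Track states (vertex, player-to-move).
A0 = {(3,Alice), (3,Bob)}
A1: add {(1,Alice), (2,Alice)}.
(1,Alice) ∈ A1 ⇒ Alice forces the target.

Alice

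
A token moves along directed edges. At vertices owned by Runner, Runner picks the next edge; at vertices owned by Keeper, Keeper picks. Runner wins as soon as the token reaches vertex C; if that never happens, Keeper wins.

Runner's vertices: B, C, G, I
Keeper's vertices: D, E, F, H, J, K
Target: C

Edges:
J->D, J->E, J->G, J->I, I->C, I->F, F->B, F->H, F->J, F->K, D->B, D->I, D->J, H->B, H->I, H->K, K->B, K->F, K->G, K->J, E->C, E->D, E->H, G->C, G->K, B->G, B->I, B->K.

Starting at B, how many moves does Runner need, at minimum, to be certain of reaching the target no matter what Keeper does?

2

A0 = {C}
A1: add {G, I} — G (Runner) has G→C; I (Runner) has I→C.
A2: add {B} — B (Runner) has B→G.
A3 = A2; e.g. D (Keeper) can still go to J. Fixed point.
B enters the attractor at level 2, so Runner can force the target in 2 moves from there.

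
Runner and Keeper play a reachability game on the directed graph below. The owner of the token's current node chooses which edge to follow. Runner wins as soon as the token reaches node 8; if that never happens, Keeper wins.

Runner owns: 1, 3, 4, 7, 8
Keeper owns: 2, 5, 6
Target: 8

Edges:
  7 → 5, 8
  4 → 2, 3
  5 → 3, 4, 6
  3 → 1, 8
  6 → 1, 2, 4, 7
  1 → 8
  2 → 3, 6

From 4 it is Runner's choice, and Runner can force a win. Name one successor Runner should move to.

A0 = {8}
A1: add {1, 3, 7} — 1 (Runner) has 1→8; 3 (Runner) has 3→8; 7 (Runner) has 7→8.
A2: add {4} — 4 (Runner) has 4→3.
A3 = A2; e.g. 2 (Keeper) can still go to 6. Fixed point.
From 4, successor 3 is in the attractor (rank 1); the other successor 2 is not.

3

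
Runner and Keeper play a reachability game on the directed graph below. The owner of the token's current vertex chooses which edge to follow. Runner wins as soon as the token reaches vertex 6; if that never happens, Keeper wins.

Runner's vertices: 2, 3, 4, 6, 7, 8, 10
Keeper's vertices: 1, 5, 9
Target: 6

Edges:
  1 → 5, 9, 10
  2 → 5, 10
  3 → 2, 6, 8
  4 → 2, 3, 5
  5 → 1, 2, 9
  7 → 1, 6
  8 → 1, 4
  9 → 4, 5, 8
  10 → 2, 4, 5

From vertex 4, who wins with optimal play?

Runner

A0 = {6}
A1: add {3, 7} — 3 (Runner) has 3→6; 7 (Runner) has 7→6.
A2: add {4} — 4 (Runner) has 4→3.
4 ∈ A2, so Runner can force the target.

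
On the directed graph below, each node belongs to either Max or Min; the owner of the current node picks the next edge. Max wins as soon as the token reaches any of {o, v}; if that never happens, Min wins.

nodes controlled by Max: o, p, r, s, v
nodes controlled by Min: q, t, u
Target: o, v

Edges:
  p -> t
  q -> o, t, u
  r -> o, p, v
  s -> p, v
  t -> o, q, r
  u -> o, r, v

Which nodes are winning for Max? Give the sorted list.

A0 = {o, v}
A1: add {r, s} — r (Max) has r→o; s (Max) has s→v.
A2: add {u} — u (Min): all of {o, r, v} already in.
A3 = A2; e.g. p (Max) has no edge into A2. Fixed point.
Max's winning region = {o, r, s, u, v}.

o, r, s, u, v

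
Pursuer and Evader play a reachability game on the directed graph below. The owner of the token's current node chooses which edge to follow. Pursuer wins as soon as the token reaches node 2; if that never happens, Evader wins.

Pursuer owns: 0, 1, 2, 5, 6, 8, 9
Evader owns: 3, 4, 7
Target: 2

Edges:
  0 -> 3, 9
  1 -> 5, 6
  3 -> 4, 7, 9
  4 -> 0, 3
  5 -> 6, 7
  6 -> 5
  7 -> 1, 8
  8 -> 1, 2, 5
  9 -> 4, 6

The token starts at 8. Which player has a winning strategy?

A0 = {2}
A1: add {8} — 8 (Pursuer) has 8→2.
A2 = A1; e.g. 0 (Pursuer) has no edge into A1. Fixed point.
8 ∈ A1, so Pursuer can force the target.

Pursuer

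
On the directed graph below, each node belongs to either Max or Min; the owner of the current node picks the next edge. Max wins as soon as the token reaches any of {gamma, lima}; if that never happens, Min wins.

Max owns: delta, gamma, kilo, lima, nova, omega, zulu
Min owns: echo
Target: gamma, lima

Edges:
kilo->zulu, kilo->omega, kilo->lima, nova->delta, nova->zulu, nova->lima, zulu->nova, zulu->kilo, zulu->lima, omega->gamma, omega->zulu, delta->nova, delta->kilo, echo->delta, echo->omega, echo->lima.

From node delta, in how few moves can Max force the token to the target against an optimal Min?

A0 = {gamma, lima}
A1: add {kilo, nova, omega, zulu} — zulu (Max) has zulu→lima; nova (Max) has nova→lima; kilo (Max) has kilo→lima; omega (Max) has omega→gamma.
A2: add {delta} — delta (Max) has delta→nova.
delta enters the attractor at level 2, so Max can force the target in 2 moves from there.

2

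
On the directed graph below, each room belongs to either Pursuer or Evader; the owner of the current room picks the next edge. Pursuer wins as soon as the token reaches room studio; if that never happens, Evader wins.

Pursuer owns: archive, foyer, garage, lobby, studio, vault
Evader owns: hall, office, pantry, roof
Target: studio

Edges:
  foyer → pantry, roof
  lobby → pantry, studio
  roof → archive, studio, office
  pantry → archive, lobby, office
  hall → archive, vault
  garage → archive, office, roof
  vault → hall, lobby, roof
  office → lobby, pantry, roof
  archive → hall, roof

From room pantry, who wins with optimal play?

Evader

A0 = {studio}
A1: add {lobby} — lobby (Pursuer) has lobby→studio.
A2: add {vault} — vault (Pursuer) has vault→lobby.
A3 = A2; e.g. garage (Pursuer) has no edge into A2. Fixed point.
pantry never enters the attractor, so Evader can avoid the target forever.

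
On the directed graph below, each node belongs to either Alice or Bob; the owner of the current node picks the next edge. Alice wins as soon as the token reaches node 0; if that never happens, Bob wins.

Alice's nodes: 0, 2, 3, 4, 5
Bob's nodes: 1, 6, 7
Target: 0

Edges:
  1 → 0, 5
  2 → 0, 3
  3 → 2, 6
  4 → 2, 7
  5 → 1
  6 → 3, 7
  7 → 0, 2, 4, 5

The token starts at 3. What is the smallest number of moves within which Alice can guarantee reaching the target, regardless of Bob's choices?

2

A0 = {0}
A1: add {2} — 2 (Alice) has 2→0.
A2: add {3, 4} — 3 (Alice) has 3→2; 4 (Alice) has 4→2.
A3 = A2; e.g. 1 (Bob) can still go to 5. Fixed point.
3 enters the attractor at level 2, so Alice can force the target in 2 moves from there.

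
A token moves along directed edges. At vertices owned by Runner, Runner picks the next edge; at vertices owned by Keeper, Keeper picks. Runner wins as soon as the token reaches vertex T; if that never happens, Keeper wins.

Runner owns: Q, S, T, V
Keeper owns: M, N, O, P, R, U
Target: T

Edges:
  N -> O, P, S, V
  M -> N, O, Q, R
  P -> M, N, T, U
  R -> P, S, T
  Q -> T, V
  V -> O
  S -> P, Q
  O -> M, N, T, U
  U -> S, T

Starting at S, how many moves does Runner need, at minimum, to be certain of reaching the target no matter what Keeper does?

A0 = {T}
A1: add {Q} — Q (Runner) has Q→T.
A2: add {S} — S (Runner) has S→Q.
S enters the attractor at level 2, so Runner can force the target in 2 moves from there.

2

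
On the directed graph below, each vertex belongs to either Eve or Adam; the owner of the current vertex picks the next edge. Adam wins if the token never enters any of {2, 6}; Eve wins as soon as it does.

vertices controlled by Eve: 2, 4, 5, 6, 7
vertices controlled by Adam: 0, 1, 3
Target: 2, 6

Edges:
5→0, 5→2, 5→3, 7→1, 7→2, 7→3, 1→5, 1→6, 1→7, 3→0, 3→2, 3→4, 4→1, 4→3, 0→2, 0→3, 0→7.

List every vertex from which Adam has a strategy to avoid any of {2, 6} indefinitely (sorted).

A0 = {2, 6}
A1: add {5, 7} — 5 (Eve) has 5→2; 7 (Eve) has 7→2.
A2: add {1} — 1 (Adam): all of {5, 6, 7} already in.
A3: add {4} — 4 (Eve) has 4→1.
A4 = A3; e.g. 0 (Adam) can still go to 3. Fixed point.
Eve's attractor = {1, 2, 4, 5, 6, 7}; Adam avoids the target exactly from the complement.

0, 3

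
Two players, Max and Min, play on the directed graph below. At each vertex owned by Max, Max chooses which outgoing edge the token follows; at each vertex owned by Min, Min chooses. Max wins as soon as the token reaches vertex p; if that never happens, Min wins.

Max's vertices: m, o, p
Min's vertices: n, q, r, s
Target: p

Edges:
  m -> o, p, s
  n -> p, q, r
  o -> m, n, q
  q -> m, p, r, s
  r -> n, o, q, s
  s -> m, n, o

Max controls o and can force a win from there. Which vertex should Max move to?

A0 = {p}
A1: add {m} — m (Max) has m→p.
A2: add {o} — o (Max) has o→m.
A3 = A2; e.g. n (Min) can still go to q. Fixed point.
From o, successor m is in the attractor (rank 1); the other successors n, q are not.

m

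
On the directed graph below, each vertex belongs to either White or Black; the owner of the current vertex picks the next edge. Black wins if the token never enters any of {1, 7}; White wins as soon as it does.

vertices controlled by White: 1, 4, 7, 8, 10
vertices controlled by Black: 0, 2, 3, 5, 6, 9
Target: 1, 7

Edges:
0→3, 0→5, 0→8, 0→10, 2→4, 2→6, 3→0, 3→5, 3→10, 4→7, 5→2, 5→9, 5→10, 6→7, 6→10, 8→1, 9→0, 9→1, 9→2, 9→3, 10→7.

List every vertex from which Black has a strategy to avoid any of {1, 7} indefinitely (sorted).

A0 = {1, 7}
A1: add {4, 8, 10} — 4 (White) has 4→7; 8 (White) has 8→1; 10 (White) has 10→7.
A2: add {6} — 6 (Black): all of {7, 10} already in.
A3: add {2} — 2 (Black): all of {4, 6} already in.
A4 = A3; e.g. 0 (Black) can still go to 3. Fixed point.
White's attractor = {1, 2, 4, 6, 7, 8, 10}; Black avoids the target exactly from the complement.

0, 3, 5, 9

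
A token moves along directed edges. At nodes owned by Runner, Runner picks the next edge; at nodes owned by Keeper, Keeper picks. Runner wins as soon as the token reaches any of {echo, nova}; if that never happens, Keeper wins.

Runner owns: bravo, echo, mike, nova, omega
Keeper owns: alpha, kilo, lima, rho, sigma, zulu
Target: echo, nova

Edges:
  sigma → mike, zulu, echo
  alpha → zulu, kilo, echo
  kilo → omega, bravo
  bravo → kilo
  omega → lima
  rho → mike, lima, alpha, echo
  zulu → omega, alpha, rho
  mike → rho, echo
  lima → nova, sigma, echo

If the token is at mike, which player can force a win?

Runner

A0 = {echo, nova}
A1: add {mike} — mike (Runner) has mike→echo.
A2 = A1; e.g. lima (Keeper) can still go to sigma. Fixed point.
mike ∈ A1, so Runner can force the target.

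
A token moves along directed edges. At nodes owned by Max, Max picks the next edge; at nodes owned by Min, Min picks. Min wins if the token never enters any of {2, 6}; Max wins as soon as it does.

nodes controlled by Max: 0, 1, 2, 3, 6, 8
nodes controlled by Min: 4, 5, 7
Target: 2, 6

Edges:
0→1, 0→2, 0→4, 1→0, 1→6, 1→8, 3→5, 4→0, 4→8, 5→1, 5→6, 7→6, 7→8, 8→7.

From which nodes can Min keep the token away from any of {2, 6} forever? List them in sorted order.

4, 7, 8

A0 = {2, 6}
A1: add {0, 1} — 0 (Max) has 0→2; 1 (Max) has 1→6.
A2: add {5} — 5 (Min): all of {1, 6} already in.
A3: add {3} — 3 (Max) has 3→5.
A4 = A3; e.g. 4 (Min) can still go to 8. Fixed point.
Max's attractor = {0, 1, 2, 3, 5, 6}; Min avoids the target exactly from the complement.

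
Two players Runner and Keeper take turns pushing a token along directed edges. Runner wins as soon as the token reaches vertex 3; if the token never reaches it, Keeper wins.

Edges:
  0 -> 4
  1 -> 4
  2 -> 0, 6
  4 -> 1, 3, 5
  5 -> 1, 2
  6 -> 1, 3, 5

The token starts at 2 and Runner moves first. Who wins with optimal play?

Track states (vertex, player-to-move).
A0 = {(3,Runner), (3,Keeper)}
A1: add {(4,Runner), (6,Runner)}.
A2: add {(0,Keeper), (1,Keeper)}.
A3: add {(2,Runner), (5,Runner)}.
(2,Runner) ∈ A3 ⇒ Runner forces the target.

Runner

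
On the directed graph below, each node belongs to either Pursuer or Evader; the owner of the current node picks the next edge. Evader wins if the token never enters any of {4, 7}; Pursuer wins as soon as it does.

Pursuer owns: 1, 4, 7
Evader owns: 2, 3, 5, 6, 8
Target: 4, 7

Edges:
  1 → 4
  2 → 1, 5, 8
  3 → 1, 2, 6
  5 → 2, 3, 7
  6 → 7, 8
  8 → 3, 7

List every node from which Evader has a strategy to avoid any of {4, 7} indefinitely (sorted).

A0 = {4, 7}
A1: add {1} — 1 (Pursuer) has 1→4.
A2 = A1; e.g. 2 (Evader) can still go to 5. Fixed point.
Pursuer's attractor = {1, 4, 7}; Evader avoids the target exactly from the complement.

2, 3, 5, 6, 8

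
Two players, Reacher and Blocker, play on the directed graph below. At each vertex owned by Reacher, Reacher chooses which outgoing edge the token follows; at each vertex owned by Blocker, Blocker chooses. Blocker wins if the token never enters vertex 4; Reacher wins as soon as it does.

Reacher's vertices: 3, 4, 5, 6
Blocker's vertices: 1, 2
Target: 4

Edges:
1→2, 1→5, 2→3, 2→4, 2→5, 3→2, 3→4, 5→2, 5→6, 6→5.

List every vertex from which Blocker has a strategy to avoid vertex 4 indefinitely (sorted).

A0 = {4}
A1: add {3} — 3 (Reacher) has 3→4.
A2 = A1; e.g. 1 (Blocker) can still go to 2. Fixed point.
Reacher's attractor = {3, 4}; Blocker avoids the target exactly from the complement.

1, 2, 5, 6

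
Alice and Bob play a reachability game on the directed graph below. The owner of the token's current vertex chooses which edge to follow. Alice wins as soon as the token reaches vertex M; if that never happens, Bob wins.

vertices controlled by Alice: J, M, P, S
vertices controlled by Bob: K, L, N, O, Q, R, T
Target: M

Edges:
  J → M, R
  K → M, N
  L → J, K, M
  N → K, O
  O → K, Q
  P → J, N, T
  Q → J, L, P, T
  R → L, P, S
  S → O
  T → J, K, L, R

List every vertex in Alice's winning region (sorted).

A0 = {M}
A1: add {J} — J (Alice) has J→M.
A2: add {P} — P (Alice) has P→J.
A3 = A2; e.g. K (Bob) can still go to N. Fixed point.
Alice's winning region = {J, M, P}.

J, M, P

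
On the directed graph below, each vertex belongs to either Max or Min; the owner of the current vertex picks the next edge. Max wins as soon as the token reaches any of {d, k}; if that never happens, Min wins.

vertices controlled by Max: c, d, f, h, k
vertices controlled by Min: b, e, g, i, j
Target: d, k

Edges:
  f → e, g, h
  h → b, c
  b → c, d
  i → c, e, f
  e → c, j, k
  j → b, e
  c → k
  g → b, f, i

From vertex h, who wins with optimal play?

A0 = {d, k}
A1: add {c} — c (Max) has c→k.
A2: add {b, h} — b (Min): all of {c, d} already in; h (Max) has h→c.
h ∈ A2, so Max can force the target.

Max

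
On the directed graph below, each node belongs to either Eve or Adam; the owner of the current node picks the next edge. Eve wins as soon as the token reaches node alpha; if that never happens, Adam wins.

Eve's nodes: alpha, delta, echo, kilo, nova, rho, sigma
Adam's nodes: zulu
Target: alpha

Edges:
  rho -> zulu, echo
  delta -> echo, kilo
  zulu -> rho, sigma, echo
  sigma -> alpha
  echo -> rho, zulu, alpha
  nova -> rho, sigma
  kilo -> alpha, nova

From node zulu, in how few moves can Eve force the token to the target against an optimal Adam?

3

A0 = {alpha}
A1: add {echo, kilo, sigma} — sigma (Eve) has sigma→alpha; echo (Eve) has echo→alpha; kilo (Eve) has kilo→alpha.
A2: add {delta, nova, rho} — rho (Eve) has rho→echo; delta (Eve) has delta→echo; nova (Eve) has nova→sigma.
A3: add {zulu} — zulu (Adam): all of {rho, sigma, echo} already in.
A3 = all vertices. Fixed point.
zulu enters the attractor at level 3, so Eve can force the target in 3 moves from there.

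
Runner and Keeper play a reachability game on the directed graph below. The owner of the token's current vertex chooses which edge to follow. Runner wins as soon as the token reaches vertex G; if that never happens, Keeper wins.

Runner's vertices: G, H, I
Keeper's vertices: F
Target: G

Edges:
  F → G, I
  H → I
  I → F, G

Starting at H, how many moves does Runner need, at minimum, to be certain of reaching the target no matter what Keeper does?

2

A0 = {G}
A1: add {I} — I (Runner) has I→G.
A2: add {F, H} — F (Keeper): all of {G, I} already in; H (Runner) has H→I.
A2 = all vertices. Fixed point.
H enters the attractor at level 2, so Runner can force the target in 2 moves from there.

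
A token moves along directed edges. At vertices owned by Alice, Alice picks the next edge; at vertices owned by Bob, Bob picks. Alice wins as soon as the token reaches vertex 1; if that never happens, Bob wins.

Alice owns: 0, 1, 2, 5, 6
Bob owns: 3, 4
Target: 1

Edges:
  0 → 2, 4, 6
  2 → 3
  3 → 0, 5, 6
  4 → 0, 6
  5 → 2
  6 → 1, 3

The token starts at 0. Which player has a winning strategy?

Alice

A0 = {1}
A1: add {6} — 6 (Alice) has 6→1.
A2: add {0} — 0 (Alice) has 0→6.
0 ∈ A2, so Alice can force the target.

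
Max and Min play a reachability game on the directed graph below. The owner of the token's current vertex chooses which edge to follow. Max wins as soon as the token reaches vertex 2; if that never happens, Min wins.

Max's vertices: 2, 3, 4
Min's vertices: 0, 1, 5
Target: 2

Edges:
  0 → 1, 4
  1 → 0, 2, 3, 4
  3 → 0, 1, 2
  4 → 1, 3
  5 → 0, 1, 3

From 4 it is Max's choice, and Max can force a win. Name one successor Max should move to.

3

A0 = {2}
A1: add {3} — 3 (Max) has 3→2.
A2: add {4} — 4 (Max) has 4→3.
A3 = A2; e.g. 0 (Min) can still go to 1. Fixed point.
From 4, successor 3 is in the attractor (rank 1); the other successor 1 is not.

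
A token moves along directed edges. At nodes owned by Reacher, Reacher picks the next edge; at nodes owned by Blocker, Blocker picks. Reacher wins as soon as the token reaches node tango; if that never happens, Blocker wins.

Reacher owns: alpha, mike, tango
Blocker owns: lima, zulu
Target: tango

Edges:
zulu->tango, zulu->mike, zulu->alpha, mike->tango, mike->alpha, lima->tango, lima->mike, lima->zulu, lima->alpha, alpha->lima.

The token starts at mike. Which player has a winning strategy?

Reacher

A0 = {tango}
A1: add {mike} — mike (Reacher) has mike→tango.
A2 = A1; e.g. lima (Blocker) can still go to zulu. Fixed point.
mike ∈ A1, so Reacher can force the target.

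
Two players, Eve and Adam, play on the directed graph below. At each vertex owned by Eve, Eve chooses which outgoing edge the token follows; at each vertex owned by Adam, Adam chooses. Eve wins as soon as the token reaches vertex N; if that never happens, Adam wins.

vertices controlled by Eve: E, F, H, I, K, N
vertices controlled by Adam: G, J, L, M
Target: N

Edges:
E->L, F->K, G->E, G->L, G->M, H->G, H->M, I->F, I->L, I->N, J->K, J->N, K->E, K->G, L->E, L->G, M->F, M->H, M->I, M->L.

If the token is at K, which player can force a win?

A0 = {N}
A1: add {I} — I (Eve) has I→N.
A2 = A1; e.g. E (Eve) has no edge into A1. Fixed point.
K never enters the attractor, so Adam can avoid the target forever.

Adam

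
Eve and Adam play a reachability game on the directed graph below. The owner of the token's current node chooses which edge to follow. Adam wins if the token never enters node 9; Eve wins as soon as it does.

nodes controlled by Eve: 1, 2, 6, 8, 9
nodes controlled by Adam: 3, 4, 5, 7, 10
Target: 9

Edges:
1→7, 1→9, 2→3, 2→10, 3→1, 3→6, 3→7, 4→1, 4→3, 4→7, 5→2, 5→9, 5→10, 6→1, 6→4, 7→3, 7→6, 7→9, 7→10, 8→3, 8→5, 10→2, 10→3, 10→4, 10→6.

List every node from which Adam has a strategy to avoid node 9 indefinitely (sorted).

A0 = {9}
A1: add {1} — 1 (Eve) has 1→9.
A2: add {6} — 6 (Eve) has 6→1.
A3 = A2; e.g. 2 (Eve) has no edge into A2. Fixed point.
Eve's attractor = {1, 6, 9}; Adam avoids the target exactly from the complement.

2, 3, 4, 5, 7, 8, 10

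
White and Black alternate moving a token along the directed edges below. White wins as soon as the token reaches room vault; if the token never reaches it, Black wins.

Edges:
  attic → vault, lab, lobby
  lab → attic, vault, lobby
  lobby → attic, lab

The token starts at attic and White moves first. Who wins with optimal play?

Track states (vertex, player-to-move).
A0 = {(vault,White), (vault,Black)}
A1: add {(attic,White), (lab,White)}.
(attic,White) ∈ A1 ⇒ White forces the target.

White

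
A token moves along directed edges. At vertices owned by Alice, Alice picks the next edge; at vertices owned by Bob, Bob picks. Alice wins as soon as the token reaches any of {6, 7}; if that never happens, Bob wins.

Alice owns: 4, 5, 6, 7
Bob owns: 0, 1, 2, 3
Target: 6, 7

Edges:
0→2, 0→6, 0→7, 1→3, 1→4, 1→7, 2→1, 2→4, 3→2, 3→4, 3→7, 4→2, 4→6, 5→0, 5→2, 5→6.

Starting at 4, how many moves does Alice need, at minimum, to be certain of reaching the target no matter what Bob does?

1

A0 = {6, 7}
A1: add {4, 5} — 4 (Alice) has 4→6; 5 (Alice) has 5→6.
A2 = A1; e.g. 0 (Bob) can still go to 2. Fixed point.
4 enters the attractor at level 1, so Alice can force the target in 1 move from there.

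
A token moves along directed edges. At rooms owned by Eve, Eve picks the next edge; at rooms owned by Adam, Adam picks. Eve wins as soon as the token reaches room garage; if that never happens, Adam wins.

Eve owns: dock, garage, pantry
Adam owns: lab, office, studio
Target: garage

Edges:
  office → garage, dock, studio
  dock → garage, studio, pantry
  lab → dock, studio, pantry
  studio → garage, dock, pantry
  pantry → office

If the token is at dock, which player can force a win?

Eve

A0 = {garage}
A1: add {dock} — dock (Eve) has dock→garage.
A2 = A1; e.g. office (Adam) can still go to studio. Fixed point.
dock ∈ A1, so Eve can force the target.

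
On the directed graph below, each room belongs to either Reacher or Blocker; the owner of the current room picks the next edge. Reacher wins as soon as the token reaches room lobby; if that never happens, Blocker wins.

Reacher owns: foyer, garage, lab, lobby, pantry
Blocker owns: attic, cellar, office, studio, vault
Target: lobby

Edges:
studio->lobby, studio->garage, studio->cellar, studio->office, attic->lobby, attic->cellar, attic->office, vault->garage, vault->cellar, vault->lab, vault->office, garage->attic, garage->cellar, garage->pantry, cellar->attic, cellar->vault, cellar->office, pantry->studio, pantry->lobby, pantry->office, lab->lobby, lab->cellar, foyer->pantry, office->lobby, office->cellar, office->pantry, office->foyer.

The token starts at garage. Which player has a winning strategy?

Reacher

A0 = {lobby}
A1: add {lab, pantry} — pantry (Reacher) has pantry→lobby; lab (Reacher) has lab→lobby.
A2: add {foyer, garage} — garage (Reacher) has garage→pantry; foyer (Reacher) has foyer→pantry.
A3 = A2; e.g. studio (Blocker) can still go to cellar. Fixed point.
garage ∈ A2, so Reacher can force the target.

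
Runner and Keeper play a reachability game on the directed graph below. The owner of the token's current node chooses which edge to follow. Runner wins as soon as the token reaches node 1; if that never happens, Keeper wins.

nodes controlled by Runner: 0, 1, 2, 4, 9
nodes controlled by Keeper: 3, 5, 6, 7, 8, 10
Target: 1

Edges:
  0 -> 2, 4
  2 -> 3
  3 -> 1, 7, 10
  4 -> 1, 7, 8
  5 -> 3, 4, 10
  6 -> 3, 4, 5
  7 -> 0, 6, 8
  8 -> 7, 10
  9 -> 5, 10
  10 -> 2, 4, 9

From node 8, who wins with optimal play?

Keeper

A0 = {1}
A1: add {4} — 4 (Runner) has 4→1.
A2: add {0} — 0 (Runner) has 0→4.
A3 = A2; e.g. 2 (Runner) has no edge into A2. Fixed point.
8 never enters the attractor, so Keeper can avoid the target forever.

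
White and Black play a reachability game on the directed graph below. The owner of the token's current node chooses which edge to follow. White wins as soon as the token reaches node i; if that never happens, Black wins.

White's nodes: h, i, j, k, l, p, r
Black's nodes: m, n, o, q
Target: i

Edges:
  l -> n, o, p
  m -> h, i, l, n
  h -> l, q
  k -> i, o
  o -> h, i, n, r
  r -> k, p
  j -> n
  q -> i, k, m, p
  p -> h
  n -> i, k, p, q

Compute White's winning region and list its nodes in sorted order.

i, k, r

A0 = {i}
A1: add {k} — k (White) has k→i.
A2: add {r} — r (White) has r→k.
A3 = A2; e.g. h (White) has no edge into A2. Fixed point.
White's winning region = {i, k, r}.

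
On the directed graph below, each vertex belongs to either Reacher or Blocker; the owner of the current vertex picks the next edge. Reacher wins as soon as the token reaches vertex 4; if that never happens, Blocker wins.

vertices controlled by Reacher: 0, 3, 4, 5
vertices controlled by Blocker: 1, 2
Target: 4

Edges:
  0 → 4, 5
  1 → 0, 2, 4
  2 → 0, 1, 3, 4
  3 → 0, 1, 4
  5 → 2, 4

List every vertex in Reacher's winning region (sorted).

A0 = {4}
A1: add {0, 3, 5} — 0 (Reacher) has 0→4; 3 (Reacher) has 3→4; 5 (Reacher) has 5→4.
A2 = A1; e.g. 1 (Blocker) can still go to 2. Fixed point.
Reacher's winning region = {0, 3, 4, 5}.

0, 3, 4, 5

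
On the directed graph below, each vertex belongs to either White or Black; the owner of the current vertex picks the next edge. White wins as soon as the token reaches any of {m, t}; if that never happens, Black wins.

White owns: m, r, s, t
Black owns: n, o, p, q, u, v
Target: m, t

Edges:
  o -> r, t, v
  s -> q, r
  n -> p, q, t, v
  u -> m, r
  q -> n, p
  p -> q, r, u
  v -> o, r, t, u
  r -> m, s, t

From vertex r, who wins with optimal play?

White

A0 = {m, t}
A1: add {r} — r (White) has r→m.
r ∈ A1, so White can force the target.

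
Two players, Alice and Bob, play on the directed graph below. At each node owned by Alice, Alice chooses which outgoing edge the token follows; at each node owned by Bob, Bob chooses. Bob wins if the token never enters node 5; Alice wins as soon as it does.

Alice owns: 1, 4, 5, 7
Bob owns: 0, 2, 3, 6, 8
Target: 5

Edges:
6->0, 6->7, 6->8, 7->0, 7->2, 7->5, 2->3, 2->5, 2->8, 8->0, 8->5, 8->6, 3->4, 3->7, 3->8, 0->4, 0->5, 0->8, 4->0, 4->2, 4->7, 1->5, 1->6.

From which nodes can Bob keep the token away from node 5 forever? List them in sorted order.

0, 2, 3, 6, 8

A0 = {5}
A1: add {1, 7} — 1 (Alice) has 1→5; 7 (Alice) has 7→5.
A2: add {4} — 4 (Alice) has 4→7.
A3 = A2; e.g. 0 (Bob) can still go to 8. Fixed point.
Alice's attractor = {1, 4, 5, 7}; Bob avoids the target exactly from the complement.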